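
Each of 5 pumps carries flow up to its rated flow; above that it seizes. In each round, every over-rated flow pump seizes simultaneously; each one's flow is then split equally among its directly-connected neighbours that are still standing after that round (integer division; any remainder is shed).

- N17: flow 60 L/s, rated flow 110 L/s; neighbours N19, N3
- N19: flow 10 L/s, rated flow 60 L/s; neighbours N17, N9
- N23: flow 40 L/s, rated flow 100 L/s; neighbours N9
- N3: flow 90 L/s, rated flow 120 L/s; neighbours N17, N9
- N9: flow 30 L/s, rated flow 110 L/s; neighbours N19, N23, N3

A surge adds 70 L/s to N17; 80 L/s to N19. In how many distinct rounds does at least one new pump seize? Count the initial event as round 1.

3

Round 1 — N17 at 130 > 110; N19 at 90 > 60. N17, N19 seize.
  N17 sheds 130 L/s to N3: 130 each.
    N3: 90+130 = 220 > 120
  N19 sheds 90 L/s to N9: 90 each.
    N9: 30+90 = 120 > 110
Round 2 — N3, N9 seize.
  N3 sheds 220 L/s: no online neighbours, lost.
  N9 sheds 120 L/s to N23: 120 each.
    N23: 40+120 = 160 > 100
Round 3 — N23 seizes.
  N23 sheds 160 L/s: no online neighbours, lost.
No further seizures.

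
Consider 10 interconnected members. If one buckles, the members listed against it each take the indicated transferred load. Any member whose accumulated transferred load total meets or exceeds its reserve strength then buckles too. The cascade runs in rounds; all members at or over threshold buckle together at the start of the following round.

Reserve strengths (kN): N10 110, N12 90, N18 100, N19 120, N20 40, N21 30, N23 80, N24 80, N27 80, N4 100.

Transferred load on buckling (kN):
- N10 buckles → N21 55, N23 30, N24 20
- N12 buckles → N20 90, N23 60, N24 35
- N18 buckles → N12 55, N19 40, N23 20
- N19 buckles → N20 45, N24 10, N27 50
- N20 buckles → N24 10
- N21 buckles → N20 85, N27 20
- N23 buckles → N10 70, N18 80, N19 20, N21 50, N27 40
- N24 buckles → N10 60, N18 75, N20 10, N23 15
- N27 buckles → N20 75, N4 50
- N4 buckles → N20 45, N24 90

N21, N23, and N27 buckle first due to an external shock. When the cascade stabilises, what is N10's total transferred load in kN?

Round 1 — N21, N23, N27 buckle (initial).
  N10: +70 → 70 < 110
  N18: +80 → 80 < 100
  N19: +20 → 20 < 120
  N20: +85+75 → 160 ≥ 40
  N4: +50 → 50 < 100
Round 2 — N20 buckles.
  N24: +10 → 10 < 80
No further bucklings.

70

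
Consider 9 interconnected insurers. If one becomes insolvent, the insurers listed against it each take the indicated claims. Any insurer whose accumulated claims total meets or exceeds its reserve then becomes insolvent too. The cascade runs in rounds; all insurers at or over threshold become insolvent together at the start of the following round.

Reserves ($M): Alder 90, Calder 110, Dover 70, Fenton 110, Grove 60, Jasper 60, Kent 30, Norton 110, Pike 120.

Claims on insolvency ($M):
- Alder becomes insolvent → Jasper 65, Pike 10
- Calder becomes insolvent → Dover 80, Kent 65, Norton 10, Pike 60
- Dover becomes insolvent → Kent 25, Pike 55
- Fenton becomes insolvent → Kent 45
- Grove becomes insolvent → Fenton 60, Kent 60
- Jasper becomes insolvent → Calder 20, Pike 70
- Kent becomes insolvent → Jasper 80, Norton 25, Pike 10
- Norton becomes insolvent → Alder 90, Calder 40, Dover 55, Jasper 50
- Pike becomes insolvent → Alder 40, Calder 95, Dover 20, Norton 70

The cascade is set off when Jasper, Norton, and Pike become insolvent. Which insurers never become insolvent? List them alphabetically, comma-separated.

Fenton, Grove

Round 1 — Jasper, Norton, Pike become insolvent (initial).
  Alder: +90+40 → 130 ≥ 90
  Calder: +20+40+95 → 155 ≥ 110
  Dover: +55+20 → 75 ≥ 70
Round 2 — Alder, Calder, Dover become insolvent.
  Kent: +65+25 → 90 ≥ 30
Round 3 — Kent becomes insolvent.
No further insolvencies.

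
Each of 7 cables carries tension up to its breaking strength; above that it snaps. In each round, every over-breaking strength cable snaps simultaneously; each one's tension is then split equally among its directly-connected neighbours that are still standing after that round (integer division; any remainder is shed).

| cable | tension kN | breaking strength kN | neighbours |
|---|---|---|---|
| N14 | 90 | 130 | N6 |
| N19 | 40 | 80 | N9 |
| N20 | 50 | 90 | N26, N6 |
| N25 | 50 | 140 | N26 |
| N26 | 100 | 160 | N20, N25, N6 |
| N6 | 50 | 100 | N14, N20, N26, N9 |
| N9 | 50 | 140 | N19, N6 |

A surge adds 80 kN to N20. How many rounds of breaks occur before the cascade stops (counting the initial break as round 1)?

Round 1 — N20 at 130 > 90. N20 snaps.
  N20 sheds 130 kN to N26, N6: 65 each.
    N26: 100+65 = 165 > 160
    N6: 50+65 = 115 > 100
Round 2 — N26, N6 snap.
  N26 sheds 165 kN to N25: 165 each.
    N25: 50+165 = 215 > 140
  N6 sheds 115 kN to N14, N9: 57 each (1 lost).
    N14: 90+57 = 147 > 130
    N9: 50+57 = 107 ≤ 140
Round 3 — N14, N25 snap.
  N14 sheds 147 kN: no online neighbours, lost.
  N25 sheds 215 kN: no online neighbours, lost.
No further breaks.

3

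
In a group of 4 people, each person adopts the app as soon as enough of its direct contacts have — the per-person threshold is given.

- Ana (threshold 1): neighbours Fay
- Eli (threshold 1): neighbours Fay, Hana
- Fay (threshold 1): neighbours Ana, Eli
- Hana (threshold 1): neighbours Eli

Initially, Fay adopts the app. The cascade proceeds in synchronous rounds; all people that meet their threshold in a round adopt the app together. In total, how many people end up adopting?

4

Round 1 — Fay adopts the app (initial).
Round 2 — checking thresholds:
  Ana: 1 of 1 neighbours ≥ 1, adopts the app.
  Eli: 1 of 2 neighbours ≥ 1, adopts the app.
Round 3 — checking thresholds:
  Hana: 1 of 1 neighbours ≥ 1, adopts the app.
Round 4 — no new adoptions; cascade stops.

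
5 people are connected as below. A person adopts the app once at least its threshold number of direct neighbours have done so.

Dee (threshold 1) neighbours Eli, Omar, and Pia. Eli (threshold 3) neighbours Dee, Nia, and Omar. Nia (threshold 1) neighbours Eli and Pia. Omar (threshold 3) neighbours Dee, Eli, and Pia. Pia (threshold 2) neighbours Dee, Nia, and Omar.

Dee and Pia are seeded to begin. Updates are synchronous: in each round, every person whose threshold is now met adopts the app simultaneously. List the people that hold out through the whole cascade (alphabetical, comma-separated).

Round 1 — Dee, Pia adopt the app (initial).
Round 2 — checking thresholds:
  Eli: 1 of 3 neighbours < 3, not yet.
  Nia: 1 of 2 neighbours ≥ 1, adopts the app.
  Omar: 2 of 3 neighbours < 3, not yet.
Round 3 — no new adoptions; cascade stops.

Eli, Omar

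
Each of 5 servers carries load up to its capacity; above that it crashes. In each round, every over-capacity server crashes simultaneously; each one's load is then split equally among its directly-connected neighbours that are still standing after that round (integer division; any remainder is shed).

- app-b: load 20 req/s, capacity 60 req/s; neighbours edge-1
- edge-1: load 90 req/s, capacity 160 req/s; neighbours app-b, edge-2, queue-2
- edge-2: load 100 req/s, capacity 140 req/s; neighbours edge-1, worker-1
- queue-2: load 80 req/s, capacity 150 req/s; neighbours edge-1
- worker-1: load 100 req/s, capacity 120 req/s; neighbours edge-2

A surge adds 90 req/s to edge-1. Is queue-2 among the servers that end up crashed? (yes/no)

Round 1 — edge-1 at 180 > 160. edge-1 crashes.
  edge-1 sheds 180 req/s to app-b, edge-2, queue-2: 60 each.
    app-b: 20+60 = 80 > 60
    edge-2: 100+60 = 160 > 140
    queue-2: 80+60 = 140 ≤ 150
Round 2 — app-b, edge-2 crash.
  app-b sheds 80 req/s: no online neighbours, lost.
  edge-2 sheds 160 req/s to worker-1: 160 each.
    worker-1: 100+160 = 260 > 120
Round 3 — worker-1 crashes.
  worker-1 sheds 260 req/s: no online neighbours, lost.
No further crashes.

no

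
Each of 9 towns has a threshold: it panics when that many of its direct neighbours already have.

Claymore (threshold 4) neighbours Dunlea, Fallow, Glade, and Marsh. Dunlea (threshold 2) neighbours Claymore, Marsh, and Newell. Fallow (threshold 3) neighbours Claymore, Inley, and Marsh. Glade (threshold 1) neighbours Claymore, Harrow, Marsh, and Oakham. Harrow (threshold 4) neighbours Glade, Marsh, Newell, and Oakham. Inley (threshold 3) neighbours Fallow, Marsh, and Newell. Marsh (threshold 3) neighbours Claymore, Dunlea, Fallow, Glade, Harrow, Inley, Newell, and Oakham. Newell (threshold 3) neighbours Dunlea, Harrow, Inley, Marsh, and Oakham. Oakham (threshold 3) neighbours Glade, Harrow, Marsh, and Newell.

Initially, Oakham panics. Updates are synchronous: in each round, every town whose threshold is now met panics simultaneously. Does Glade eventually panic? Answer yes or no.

Round 1 — Oakham panics (initial).
Round 2 — checking thresholds:
  Glade: 1 of 4 neighbours ≥ 1, panics.
  Harrow: 1 of 4 neighbours < 4, not yet.
  Marsh: 1 of 8 neighbours < 3, not yet.
  Newell: 1 of 5 neighbours < 3, not yet.
Round 3 — no new panics; cascade stops.

yes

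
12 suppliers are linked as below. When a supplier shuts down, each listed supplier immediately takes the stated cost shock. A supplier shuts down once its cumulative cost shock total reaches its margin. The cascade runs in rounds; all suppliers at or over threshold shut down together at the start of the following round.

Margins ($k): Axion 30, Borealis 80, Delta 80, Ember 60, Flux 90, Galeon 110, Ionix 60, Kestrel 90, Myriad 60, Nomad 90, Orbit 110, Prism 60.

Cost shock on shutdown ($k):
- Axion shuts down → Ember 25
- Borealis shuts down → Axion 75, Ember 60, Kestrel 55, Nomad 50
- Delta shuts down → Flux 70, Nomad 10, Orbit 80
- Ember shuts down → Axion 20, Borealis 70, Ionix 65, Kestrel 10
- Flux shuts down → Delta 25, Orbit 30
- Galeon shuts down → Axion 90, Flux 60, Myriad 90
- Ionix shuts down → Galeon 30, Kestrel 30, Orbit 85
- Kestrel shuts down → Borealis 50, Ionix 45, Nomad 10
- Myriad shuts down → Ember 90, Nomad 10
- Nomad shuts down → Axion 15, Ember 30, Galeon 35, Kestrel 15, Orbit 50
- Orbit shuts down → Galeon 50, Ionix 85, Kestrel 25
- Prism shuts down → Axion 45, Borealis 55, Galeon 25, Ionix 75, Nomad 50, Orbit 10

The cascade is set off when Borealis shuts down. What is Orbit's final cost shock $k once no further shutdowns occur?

85

Round 1 — Borealis shuts down (initial).
  Axion: +75 → 75 ≥ 30
  Ember: +60 → 60 ≥ 60
  Kestrel: +55 → 55 < 90
  Nomad: +50 → 50 < 90
Round 2 — Axion, Ember shut down.
  Ionix: +65 → 65 ≥ 60
  Kestrel: +10 → 65 < 90
Round 3 — Ionix shuts down.
  Galeon: +30 → 30 < 110
  Kestrel: +30 → 95 ≥ 90
  Orbit: +85 → 85 < 110
Round 4 — Kestrel shuts down.
  Nomad: +10 → 60 < 90
No further shutdowns.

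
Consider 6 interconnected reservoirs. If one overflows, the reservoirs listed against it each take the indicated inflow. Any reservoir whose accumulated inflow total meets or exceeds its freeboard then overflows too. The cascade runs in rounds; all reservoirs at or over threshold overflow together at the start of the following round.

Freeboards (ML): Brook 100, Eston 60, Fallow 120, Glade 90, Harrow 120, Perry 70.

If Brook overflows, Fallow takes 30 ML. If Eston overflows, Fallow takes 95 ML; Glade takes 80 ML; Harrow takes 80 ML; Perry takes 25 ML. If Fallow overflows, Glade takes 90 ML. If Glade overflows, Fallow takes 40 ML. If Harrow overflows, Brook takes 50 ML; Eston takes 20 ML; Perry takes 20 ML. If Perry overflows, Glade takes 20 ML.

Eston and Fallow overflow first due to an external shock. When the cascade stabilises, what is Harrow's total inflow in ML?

Round 1 — Eston, Fallow overflow (initial).
  Glade: +80+90 → 170 ≥ 90
  Harrow: +80 → 80 < 120
  Perry: +25 → 25 < 70
Round 2 — Glade overflows.
No further overflows.

80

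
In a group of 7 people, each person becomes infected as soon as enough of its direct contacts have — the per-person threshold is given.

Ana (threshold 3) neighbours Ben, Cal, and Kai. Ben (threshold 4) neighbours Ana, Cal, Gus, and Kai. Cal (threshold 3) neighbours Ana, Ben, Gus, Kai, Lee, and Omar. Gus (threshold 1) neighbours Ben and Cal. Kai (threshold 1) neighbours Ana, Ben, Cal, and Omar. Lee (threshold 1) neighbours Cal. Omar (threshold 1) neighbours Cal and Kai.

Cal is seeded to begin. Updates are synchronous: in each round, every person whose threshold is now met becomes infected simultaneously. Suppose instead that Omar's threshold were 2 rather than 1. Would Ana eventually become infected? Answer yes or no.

no

With Omar's threshold at 2:
Round 1 — Cal becomes infected (initial).
Round 2 — checking thresholds:
  Ana: 1 of 3 neighbours < 3, holds.
  Ben: 1 of 4 neighbours < 4, holds.
  Gus: 1 of 2 neighbours ≥ 1, becomes infected.
  Kai: 1 of 4 neighbours ≥ 1, becomes infected.
  Lee: 1 of 1 neighbours ≥ 1, becomes infected.
  Omar: 1 of 2 neighbours < 2, holds.
Round 3 — checking thresholds:
  Ana: 2 of 3 neighbours < 3, holds.
  Ben: 3 of 4 neighbours < 4, holds.
  Omar: 2 of 2 neighbours ≥ 2, becomes infected.
Round 4 — no new infections; cascade stops.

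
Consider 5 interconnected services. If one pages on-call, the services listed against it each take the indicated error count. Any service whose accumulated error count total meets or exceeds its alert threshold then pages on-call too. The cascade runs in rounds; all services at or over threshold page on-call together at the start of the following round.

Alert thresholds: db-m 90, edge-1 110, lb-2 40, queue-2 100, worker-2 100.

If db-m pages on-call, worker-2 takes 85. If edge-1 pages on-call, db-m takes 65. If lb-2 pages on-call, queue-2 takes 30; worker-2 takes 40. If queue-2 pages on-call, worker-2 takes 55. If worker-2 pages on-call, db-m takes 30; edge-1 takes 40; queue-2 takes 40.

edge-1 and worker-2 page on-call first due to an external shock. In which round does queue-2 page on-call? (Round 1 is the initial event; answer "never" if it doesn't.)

never

Round 1 — edge-1, worker-2 page on-call (initial).
  db-m: +65+30 → 95 ≥ 90
  queue-2: +40 → 40 < 100
Round 2 — db-m pages on-call.
No further pages.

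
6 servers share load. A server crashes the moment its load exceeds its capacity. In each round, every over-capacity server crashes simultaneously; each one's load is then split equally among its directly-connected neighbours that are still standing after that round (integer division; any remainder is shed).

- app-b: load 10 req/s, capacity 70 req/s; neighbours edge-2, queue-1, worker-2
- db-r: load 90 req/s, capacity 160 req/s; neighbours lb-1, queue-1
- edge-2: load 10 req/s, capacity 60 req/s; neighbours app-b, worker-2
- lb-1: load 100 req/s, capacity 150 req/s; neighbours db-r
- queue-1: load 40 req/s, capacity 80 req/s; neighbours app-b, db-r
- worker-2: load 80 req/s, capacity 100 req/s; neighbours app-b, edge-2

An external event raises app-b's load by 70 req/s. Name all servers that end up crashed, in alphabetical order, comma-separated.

Round 1 — app-b at 80 > 70. app-b crashes.
  app-b sheds 80 req/s to edge-2, queue-1, worker-2: 26 each (2 lost).
    edge-2: 10+26 = 36 ≤ 60
    queue-1: 40+26 = 66 ≤ 80
    worker-2: 80+26 = 106 > 100
Round 2 — worker-2 crashes.
  worker-2 sheds 106 req/s to edge-2: 106 each.
    edge-2: 36+106 = 142 > 60
Round 3 — edge-2 crashes.
  edge-2 sheds 142 req/s: no online neighbours, lost.
No further crashes.

app-b, edge-2, worker-2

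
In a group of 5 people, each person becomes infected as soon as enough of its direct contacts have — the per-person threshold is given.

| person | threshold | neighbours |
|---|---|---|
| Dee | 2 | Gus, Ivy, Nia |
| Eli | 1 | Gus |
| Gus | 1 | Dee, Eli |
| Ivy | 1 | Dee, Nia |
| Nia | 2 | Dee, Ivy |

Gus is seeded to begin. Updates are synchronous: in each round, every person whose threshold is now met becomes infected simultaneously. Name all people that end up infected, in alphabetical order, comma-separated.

Round 1 — Gus becomes infected (initial).
Round 2 — checking thresholds:
  Dee: 1 of 3 neighbours < 2, below threshold.
  Eli: 1 of 1 neighbours ≥ 1, becomes infected.
Round 3 — no new infections; cascade stops.

Eli, Gus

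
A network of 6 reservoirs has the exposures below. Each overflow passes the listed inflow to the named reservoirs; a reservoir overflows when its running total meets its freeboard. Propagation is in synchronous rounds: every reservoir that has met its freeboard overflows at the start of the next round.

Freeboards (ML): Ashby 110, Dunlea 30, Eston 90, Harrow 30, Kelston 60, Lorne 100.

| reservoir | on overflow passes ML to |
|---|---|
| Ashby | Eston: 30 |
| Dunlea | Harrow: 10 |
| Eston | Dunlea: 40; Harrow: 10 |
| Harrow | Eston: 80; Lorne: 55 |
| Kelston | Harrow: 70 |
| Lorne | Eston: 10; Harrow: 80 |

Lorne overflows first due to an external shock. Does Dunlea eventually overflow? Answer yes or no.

Round 1 — Lorne overflows (initial).
  Eston: +10 → 10 < 90
  Harrow: +80 → 80 ≥ 30
Round 2 — Harrow overflows.
  Eston: +80 → 90 ≥ 90
Round 3 — Eston overflows.
  Dunlea: +40 → 40 ≥ 30
Round 4 — Dunlea overflows.
No further overflows.

yes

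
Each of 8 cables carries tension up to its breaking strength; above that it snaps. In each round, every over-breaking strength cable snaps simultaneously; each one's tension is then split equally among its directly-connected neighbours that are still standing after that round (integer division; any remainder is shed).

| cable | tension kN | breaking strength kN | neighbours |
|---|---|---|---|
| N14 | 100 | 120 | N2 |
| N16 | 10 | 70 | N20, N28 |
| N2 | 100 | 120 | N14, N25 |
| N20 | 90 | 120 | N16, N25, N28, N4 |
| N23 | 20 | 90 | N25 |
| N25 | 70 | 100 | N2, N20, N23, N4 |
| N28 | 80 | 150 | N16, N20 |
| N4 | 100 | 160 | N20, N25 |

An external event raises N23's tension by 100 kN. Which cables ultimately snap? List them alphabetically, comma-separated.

N14, N16, N2, N20, N23, N25, N28, N4

Round 1 — N23 at 120 > 90. N23 snaps.
  N23 sheds 120 kN to N25: 120 each.
    N25: 70+120 = 190 > 100
Round 2 — N25 snaps.
  N25 sheds 190 kN to N2, N20, N4: 63 each (1 lost).
    N2: 100+63 = 163 > 120
    N20: 90+63 = 153 > 120
    N4: 100+63 = 163 > 160
Round 3 — N2, N20, N4 snap.
  N2 sheds 163 kN to N14: 163 each.
    N14: 100+163 = 263 > 120
  N20 sheds 153 kN to N16, N28: 76 each (1 lost).
    N16: 10+76 = 86 > 70
    N28: 80+76 = 156 > 150
  N4 sheds 163 kN: no online neighbours, lost.
Round 4 — N14, N16, N28 snap.
  N14 sheds 263 kN: no online neighbours, lost.
  N16 sheds 86 kN: no online neighbours, lost.
  N28 sheds 156 kN: no online neighbours, lost.
No further breaks.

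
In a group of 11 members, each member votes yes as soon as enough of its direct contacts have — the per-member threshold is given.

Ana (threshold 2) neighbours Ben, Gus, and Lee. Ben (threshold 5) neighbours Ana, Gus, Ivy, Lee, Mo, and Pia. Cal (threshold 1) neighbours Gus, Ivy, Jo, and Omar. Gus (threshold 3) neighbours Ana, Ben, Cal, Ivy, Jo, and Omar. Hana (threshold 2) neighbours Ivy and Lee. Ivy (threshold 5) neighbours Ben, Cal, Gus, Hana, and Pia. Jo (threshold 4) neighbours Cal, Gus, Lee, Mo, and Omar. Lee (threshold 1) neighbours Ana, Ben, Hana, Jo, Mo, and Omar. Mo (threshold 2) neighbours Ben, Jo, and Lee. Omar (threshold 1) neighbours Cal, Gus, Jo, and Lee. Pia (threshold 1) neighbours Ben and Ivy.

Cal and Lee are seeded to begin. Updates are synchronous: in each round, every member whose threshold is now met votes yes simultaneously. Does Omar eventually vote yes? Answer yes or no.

Round 1 — Cal, Lee vote yes (initial).
Round 2 — checking thresholds:
  Ana: 1 of 3 neighbours < 2, holds.
  Ben: 1 of 6 neighbours < 5, holds.
  Gus: 1 of 6 neighbours < 3, holds.
  Hana: 1 of 2 neighbours < 2, holds.
  Ivy: 1 of 5 neighbours < 5, holds.
  Jo: 2 of 5 neighbours < 4, holds.
  Mo: 1 of 3 neighbours < 2, holds.
  Omar: 2 of 4 neighbours ≥ 1, votes yes.
Round 3 — no new yes votes; cascade stops.

yes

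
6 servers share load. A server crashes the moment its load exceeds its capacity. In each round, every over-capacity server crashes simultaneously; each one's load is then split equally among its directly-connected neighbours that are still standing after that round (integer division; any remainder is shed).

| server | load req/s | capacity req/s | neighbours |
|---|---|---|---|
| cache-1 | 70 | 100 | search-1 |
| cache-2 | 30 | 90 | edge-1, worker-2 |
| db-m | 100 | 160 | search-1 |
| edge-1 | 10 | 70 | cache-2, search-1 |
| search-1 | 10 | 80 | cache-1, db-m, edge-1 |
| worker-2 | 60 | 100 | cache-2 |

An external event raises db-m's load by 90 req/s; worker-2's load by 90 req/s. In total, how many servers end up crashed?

Round 1 — db-m at 190 > 160; worker-2 at 150 > 100. db-m, worker-2 crash.
  db-m sheds 190 req/s to search-1: 190 each.
    search-1: 10+190 = 200 > 80
  worker-2 sheds 150 req/s to cache-2: 150 each.
    cache-2: 30+150 = 180 > 90
Round 2 — cache-2, search-1 crash.
  cache-2 sheds 180 req/s to edge-1: 180 each.
    edge-1: 10+180 = 190 > 70
  search-1 sheds 200 req/s to cache-1, edge-1: 100 each.
    cache-1: 70+100 = 170 > 100
    edge-1: 190+100 = 290 > 70
Round 3 — cache-1, edge-1 crash.
  cache-1 sheds 170 req/s: no online neighbours, lost.
  edge-1 sheds 290 req/s: no online neighbours, lost.
No further crashes.

6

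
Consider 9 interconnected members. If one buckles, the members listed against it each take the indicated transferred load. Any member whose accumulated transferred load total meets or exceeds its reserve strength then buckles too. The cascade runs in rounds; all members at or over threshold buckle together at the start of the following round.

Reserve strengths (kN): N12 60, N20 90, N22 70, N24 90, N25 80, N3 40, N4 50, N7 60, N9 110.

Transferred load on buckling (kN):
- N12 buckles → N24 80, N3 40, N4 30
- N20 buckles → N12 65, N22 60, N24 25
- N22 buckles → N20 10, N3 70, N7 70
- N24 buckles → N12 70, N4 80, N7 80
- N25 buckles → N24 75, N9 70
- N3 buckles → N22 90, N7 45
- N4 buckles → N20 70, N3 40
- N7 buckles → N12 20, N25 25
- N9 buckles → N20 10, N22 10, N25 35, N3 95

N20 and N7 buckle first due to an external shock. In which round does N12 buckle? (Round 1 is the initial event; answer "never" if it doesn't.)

Round 1 — N20, N7 buckle (initial).
  N12: +65+20 → 85 ≥ 60
  N22: +60 → 60 < 70
  N24: +25 → 25 < 90
  N25: +25 → 25 < 80
Round 2 — N12 buckles.
  N24: +80 → 105 ≥ 90
  N3: +40 → 40 ≥ 40
  N4: +30 → 30 < 50
Round 3 — N24, N3 buckle.
  N22: +90 → 150 ≥ 70
  N4: +80 → 110 ≥ 50
Round 4 — N22, N4 buckle.
No further bucklings.

2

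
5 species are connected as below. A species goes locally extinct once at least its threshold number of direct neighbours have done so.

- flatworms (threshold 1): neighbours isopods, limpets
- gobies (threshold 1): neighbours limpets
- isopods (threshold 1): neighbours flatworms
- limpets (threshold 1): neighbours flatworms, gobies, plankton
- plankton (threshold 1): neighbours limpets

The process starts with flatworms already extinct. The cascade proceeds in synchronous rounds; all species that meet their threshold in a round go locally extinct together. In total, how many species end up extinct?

5

Round 1 — flatworms goes locally extinct (initial).
Round 2 — checking thresholds:
  isopods: 1 of 1 neighbours ≥ 1, goes locally extinct.
  limpets: 1 of 3 neighbours ≥ 1, goes locally extinct.
Round 3 — checking thresholds:
  gobies: 1 of 1 neighbours ≥ 1, goes locally extinct.
  plankton: 1 of 1 neighbours ≥ 1, goes locally extinct.
Round 4 — no new extinctions; cascade stops.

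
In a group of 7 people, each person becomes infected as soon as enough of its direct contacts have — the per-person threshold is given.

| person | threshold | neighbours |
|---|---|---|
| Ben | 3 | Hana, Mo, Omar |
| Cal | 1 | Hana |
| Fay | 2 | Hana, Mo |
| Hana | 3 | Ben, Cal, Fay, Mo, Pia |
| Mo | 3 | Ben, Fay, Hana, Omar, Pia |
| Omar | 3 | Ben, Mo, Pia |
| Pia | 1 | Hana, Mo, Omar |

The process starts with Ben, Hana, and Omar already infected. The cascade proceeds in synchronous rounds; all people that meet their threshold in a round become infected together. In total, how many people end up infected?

Round 1 — Ben, Hana, Omar become infected (initial).
Round 2 — checking thresholds:
  Cal: 1 of 1 neighbours ≥ 1, becomes infected.
  Fay: 1 of 2 neighbours < 2, holds.
  Mo: 3 of 5 neighbours ≥ 3, becomes infected.
  Pia: 2 of 3 neighbours ≥ 1, becomes infected.
Round 3 — checking thresholds:
  Fay: 2 of 2 neighbours ≥ 2, becomes infected.
Round 4 — no new infections; cascade stops.

7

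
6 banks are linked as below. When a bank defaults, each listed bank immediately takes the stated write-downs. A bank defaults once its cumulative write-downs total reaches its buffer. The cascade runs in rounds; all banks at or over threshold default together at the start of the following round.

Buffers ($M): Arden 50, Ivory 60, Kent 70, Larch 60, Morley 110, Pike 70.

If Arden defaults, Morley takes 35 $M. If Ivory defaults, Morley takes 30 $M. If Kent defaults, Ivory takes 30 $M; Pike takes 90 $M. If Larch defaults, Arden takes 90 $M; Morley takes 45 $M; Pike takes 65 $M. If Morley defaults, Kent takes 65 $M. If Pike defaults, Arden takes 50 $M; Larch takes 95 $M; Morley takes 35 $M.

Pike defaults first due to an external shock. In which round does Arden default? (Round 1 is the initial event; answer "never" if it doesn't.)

2

Round 1 — Pike defaults (initial).
  Arden: +50 → 50 ≥ 50
  Larch: +95 → 95 ≥ 60
  Morley: +35 → 35 < 110
Round 2 — Arden, Larch default.
  Morley: +35+45 → 115 ≥ 110
Round 3 — Morley defaults.
  Kent: +65 → 65 < 70
No further defaults.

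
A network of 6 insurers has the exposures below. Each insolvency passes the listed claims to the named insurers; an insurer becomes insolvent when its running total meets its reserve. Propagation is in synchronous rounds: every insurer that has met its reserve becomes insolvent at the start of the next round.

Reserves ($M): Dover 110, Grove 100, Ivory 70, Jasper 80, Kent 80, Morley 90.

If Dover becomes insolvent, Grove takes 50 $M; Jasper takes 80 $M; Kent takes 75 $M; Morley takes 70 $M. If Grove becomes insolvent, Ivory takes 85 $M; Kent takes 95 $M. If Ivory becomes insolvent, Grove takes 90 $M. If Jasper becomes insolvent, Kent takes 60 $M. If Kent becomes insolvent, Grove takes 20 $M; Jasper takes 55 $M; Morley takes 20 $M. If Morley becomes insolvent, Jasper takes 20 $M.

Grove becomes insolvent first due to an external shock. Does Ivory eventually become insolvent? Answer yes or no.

yes

Round 1 — Grove becomes insolvent (initial).
  Ivory: +85 → 85 ≥ 70
  Kent: +95 → 95 ≥ 80
Round 2 — Ivory, Kent become insolvent.
  Jasper: +55 → 55 < 80
  Morley: +20 → 20 < 90
No further insolvencies.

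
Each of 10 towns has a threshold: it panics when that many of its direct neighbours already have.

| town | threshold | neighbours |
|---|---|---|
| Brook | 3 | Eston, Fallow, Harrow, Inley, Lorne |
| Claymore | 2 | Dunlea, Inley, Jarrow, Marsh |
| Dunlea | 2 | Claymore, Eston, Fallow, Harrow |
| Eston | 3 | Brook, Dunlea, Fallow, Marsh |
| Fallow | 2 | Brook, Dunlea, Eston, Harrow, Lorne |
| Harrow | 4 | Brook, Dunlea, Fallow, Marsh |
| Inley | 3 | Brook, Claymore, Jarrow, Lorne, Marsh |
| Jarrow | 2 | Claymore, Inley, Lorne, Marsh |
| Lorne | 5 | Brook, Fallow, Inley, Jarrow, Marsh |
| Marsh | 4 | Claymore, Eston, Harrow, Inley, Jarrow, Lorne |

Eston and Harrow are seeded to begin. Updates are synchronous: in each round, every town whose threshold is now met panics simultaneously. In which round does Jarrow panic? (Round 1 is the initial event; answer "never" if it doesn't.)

Round 1 — Eston, Harrow panic (initial).
Round 2 — checking thresholds:
  Brook: 2 of 5 neighbours < 3, not yet.
  Dunlea: 2 of 4 neighbours ≥ 2, panics.
  Fallow: 2 of 5 neighbours ≥ 2, panics.
  Marsh: 2 of 6 neighbours < 4, not yet.
Round 3 — checking thresholds:
  Brook: 3 of 5 neighbours ≥ 3, panics.
  Claymore: 1 of 4 neighbours < 2, not yet.
  Lorne: 1 of 5 neighbours < 5, not yet.
  Marsh: 2 of 6 neighbours < 4, not yet.
Round 4 — no new panics; cascade stops.

never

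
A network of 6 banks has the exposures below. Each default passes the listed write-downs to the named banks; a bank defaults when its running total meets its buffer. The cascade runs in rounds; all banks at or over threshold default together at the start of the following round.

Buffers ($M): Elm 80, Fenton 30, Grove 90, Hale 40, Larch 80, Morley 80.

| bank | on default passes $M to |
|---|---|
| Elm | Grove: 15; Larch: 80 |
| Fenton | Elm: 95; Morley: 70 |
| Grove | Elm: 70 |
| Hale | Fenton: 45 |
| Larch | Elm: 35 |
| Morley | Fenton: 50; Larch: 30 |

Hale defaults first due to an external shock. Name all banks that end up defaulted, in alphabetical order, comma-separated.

Round 1 — Hale defaults (initial).
  Fenton: +45 → 45 ≥ 30
Round 2 — Fenton defaults.
  Elm: +95 → 95 ≥ 80
  Morley: +70 → 70 < 80
Round 3 — Elm defaults.
  Grove: +15 → 15 < 90
  Larch: +80 → 80 ≥ 80
Round 4 — Larch defaults.
No further defaults.

Elm, Fenton, Hale, Larch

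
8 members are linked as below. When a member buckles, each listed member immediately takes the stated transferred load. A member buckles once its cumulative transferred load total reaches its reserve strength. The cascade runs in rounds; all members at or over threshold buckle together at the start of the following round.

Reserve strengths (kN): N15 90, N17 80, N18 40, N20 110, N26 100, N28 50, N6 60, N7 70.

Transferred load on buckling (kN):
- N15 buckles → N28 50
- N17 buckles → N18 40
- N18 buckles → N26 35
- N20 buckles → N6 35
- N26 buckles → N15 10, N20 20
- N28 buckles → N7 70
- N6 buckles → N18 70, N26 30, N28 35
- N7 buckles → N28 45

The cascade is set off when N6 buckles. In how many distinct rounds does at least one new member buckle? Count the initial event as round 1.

Round 1 — N6 buckles (initial).
  N18: +70 → 70 ≥ 40
  N26: +30 → 30 < 100
  N28: +35 → 35 < 50
Round 2 — N18 buckles.
  N26: +35 → 65 < 100
No further bucklings.

2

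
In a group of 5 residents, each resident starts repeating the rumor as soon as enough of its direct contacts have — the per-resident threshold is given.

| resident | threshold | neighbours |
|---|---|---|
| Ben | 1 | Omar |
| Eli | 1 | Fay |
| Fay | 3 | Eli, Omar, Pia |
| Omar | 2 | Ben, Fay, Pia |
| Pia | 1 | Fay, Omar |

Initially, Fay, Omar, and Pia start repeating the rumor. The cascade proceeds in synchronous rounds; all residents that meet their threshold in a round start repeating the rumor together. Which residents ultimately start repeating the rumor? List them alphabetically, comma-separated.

Round 1 — Fay, Omar, Pia start repeating the rumor (initial).
Round 2 — checking thresholds:
  Ben: 1 of 1 neighbours ≥ 1, starts repeating the rumor.
  Eli: 1 of 1 neighbours ≥ 1, starts repeating the rumor.
Round 3 — no new spreads; cascade stops.

Ben, Eli, Fay, Omar, Pia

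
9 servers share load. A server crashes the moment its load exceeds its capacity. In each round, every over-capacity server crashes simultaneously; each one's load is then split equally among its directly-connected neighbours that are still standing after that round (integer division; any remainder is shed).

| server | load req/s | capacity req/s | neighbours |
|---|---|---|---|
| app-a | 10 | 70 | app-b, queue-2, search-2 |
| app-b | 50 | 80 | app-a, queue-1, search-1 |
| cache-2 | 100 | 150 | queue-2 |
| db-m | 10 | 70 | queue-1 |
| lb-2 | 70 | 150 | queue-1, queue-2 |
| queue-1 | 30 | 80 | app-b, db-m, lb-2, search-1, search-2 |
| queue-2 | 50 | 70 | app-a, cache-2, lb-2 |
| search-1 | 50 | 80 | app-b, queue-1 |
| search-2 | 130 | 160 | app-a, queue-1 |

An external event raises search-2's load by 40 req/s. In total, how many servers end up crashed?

6

Round 1 — search-2 at 170 > 160. search-2 crashes.
  search-2 sheds 170 req/s to app-a, queue-1: 85 each.
    app-a: 10+85 = 95 > 70
    queue-1: 30+85 = 115 > 80
Round 2 — app-a, queue-1 crash.
  app-a sheds 95 req/s to app-b, queue-2: 47 each (1 lost).
    app-b: 50+47 = 97 > 80
    queue-2: 50+47 = 97 > 70
  queue-1 sheds 115 req/s to app-b, db-m, lb-2, search-1: 28 each (3 lost).
    app-b: 97+28 = 125 > 80
    db-m: 10+28 = 38 ≤ 70
    lb-2: 70+28 = 98 ≤ 150
    search-1: 50+28 = 78 ≤ 80
Round 3 — app-b, queue-2 crash.
  app-b sheds 125 req/s to search-1: 125 each.
    search-1: 78+125 = 203 > 80
  queue-2 sheds 97 req/s to cache-2, lb-2: 48 each (1 lost).
    cache-2: 100+48 = 148 ≤ 150
    lb-2: 98+48 = 146 ≤ 150
Round 4 — search-1 crashes.
  search-1 sheds 203 req/s: no online neighbours, lost.
No further crashes.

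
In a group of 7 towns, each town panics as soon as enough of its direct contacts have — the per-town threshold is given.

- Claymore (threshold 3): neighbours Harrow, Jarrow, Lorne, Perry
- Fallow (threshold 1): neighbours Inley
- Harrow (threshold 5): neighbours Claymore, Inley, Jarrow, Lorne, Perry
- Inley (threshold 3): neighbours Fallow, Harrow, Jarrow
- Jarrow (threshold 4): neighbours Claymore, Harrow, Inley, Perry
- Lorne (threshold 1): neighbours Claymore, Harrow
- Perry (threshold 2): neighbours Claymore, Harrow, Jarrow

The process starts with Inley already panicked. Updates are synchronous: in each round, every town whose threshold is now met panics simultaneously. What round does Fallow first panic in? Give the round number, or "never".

2

Round 1 — Inley panics (initial).
Round 2 — checking thresholds:
  Fallow: 1 of 1 neighbours ≥ 1, panics.
  Harrow: 1 of 5 neighbours < 5, below threshold.
  Jarrow: 1 of 4 neighbours < 4, below threshold.
Round 3 — no new panics; cascade stops.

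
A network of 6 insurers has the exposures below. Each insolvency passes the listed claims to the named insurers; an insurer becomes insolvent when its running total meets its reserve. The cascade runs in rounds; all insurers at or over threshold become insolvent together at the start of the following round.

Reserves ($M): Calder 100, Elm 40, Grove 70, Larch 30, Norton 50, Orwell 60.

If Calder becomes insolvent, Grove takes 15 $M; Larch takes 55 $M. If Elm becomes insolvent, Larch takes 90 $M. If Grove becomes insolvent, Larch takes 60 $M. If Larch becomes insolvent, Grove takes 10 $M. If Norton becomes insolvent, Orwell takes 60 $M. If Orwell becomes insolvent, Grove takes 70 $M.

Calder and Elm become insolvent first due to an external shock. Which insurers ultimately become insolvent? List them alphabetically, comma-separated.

Round 1 — Calder, Elm become insolvent (initial).
  Grove: +15 → 15 < 70
  Larch: +55+90 → 145 ≥ 30
Round 2 — Larch becomes insolvent.
  Grove: +10 → 25 < 70
No further insolvencies.

Calder, Elm, Larch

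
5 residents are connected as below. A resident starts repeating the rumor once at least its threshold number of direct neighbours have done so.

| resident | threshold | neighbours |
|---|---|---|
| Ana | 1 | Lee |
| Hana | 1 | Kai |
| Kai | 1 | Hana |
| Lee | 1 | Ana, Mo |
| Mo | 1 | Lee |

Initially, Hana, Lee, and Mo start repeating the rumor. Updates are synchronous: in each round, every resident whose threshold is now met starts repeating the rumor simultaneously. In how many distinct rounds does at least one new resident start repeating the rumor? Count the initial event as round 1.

2

Round 1 — Hana, Lee, Mo start repeating the rumor (initial).
Round 2 — checking thresholds:
  Ana: 1 of 1 neighbours ≥ 1, starts repeating the rumor.
  Kai: 1 of 1 neighbours ≥ 1, starts repeating the rumor.
Round 3 — no new spreads; cascade stops.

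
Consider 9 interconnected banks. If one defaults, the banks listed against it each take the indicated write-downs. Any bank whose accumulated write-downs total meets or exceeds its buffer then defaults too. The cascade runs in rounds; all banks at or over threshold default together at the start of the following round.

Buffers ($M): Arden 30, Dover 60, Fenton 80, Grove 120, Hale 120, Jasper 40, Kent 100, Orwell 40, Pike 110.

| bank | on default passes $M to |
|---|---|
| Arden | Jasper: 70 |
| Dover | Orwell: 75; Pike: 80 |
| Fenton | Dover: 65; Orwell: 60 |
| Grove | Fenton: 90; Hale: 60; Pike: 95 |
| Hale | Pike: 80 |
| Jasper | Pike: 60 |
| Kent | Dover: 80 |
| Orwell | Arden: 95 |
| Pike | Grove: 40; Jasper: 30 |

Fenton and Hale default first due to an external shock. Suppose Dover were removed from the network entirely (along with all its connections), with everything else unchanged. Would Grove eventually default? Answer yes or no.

With Dover removed:
Round 1 — Fenton, Hale default (initial).
  Orwell: +60 → 60 ≥ 40
  Pike: +80 → 80 < 110
Round 2 — Orwell defaults.
  Arden: +95 → 95 ≥ 30
Round 3 — Arden defaults.
  Jasper: +70 → 70 ≥ 40
Round 4 — Jasper defaults.
  Pike: +60 → 140 ≥ 110
Round 5 — Pike defaults.
  Grove: +40 → 40 < 120
No further defaults.

no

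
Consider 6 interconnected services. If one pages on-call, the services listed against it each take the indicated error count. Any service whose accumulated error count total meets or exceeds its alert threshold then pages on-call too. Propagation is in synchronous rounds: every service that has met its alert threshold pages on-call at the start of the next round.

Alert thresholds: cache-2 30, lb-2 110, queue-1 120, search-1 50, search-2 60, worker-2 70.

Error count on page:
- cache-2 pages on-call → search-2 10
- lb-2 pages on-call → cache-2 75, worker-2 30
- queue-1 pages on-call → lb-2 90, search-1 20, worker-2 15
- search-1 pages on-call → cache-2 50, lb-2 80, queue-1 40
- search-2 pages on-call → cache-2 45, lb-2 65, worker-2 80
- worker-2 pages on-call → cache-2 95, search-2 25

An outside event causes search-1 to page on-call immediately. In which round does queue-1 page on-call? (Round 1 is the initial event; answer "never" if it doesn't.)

never

Round 1 — search-1 pages on-call (initial).
  cache-2: +50 → 50 ≥ 30
  lb-2: +80 → 80 < 110
  queue-1: +40 → 40 < 120
Round 2 — cache-2 pages on-call.
  search-2: +10 → 10 < 60
No further pages.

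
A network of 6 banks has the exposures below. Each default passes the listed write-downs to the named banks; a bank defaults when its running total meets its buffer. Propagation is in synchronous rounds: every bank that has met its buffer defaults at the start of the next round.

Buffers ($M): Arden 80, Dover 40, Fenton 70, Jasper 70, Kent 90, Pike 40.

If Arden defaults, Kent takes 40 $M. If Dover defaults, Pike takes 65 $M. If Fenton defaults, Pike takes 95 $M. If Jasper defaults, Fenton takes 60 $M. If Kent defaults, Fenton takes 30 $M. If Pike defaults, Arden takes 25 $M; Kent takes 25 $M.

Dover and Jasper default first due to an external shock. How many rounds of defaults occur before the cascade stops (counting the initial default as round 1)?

Round 1 — Dover, Jasper default (initial).
  Fenton: +60 → 60 < 70
  Pike: +65 → 65 ≥ 40
Round 2 — Pike defaults.
  Arden: +25 → 25 < 80
  Kent: +25 → 25 < 90
No further defaults.

2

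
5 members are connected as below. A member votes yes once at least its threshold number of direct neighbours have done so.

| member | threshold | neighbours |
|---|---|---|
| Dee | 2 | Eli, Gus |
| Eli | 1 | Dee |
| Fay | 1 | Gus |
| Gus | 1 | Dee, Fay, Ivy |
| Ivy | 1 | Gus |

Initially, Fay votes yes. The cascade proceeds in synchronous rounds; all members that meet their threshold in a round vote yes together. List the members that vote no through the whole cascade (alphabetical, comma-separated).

Dee, Eli

Round 1 — Fay votes yes (initial).
Round 2 — checking thresholds:
  Gus: 1 of 3 neighbours ≥ 1, votes yes.
Round 3 — checking thresholds:
  Dee: 1 of 2 neighbours < 2, below threshold.
  Ivy: 1 of 1 neighbours ≥ 1, votes yes.
Round 4 — no new yes votes; cascade stops.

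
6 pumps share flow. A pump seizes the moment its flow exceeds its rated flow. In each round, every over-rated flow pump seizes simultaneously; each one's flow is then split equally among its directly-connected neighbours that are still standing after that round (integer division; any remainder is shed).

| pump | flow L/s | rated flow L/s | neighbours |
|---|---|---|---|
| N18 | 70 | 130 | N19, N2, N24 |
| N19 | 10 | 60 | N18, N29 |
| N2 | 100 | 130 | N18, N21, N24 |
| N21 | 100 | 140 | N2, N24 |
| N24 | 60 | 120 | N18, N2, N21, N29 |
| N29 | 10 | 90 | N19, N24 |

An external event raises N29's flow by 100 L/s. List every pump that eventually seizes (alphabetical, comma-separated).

Round 1 — N29 at 110 > 90. N29 seizes.
  N29 sheds 110 L/s to N19, N24: 55 each.
    N19: 10+55 = 65 > 60
    N24: 60+55 = 115 ≤ 120
Round 2 — N19 seizes.
  N19 sheds 65 L/s to N18: 65 each.
    N18: 70+65 = 135 > 130
Round 3 — N18 seizes.
  N18 sheds 135 L/s to N2, N24: 67 each (1 lost).
    N2: 100+67 = 167 > 130
    N24: 115+67 = 182 > 120
Round 4 — N2, N24 seize.
  N2 sheds 167 L/s to N21: 167 each.
    N21: 100+167 = 267 > 140
  N24 sheds 182 L/s to N21: 182 each.
    N21: 267+182 = 449 > 140
Round 5 — N21 seizes.
  N21 sheds 449 L/s: no online neighbours, lost.
No further seizures.

N18, N19, N2, N21, N24, N29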